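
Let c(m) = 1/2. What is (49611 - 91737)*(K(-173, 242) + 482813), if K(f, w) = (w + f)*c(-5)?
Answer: -20340433785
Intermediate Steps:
c(m) = ½
K(f, w) = f/2 + w/2 (K(f, w) = (w + f)*(½) = (f + w)*(½) = f/2 + w/2)
(49611 - 91737)*(K(-173, 242) + 482813) = (49611 - 91737)*(((½)*(-173) + (½)*242) + 482813) = -42126*((-173/2 + 121) + 482813) = -42126*(69/2 + 482813) = -42126*965695/2 = -20340433785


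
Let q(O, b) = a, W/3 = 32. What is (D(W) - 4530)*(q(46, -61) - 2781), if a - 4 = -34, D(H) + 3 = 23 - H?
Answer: 12947466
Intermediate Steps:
W = 96 (W = 3*32 = 96)
D(H) = 20 - H (D(H) = -3 + (23 - H) = 20 - H)
a = -30 (a = 4 - 34 = -30)
q(O, b) = -30
(D(W) - 4530)*(q(46, -61) - 2781) = ((20 - 1*96) - 4530)*(-30 - 2781) = ((20 - 96) - 4530)*(-2811) = (-76 - 4530)*(-2811) = -4606*(-2811) = 12947466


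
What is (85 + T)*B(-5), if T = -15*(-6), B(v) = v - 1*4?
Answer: -1575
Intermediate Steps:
B(v) = -4 + v (B(v) = v - 4 = -4 + v)
T = 90
(85 + T)*B(-5) = (85 + 90)*(-4 - 5) = 175*(-9) = -1575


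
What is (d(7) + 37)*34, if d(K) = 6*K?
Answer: 2686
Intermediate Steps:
(d(7) + 37)*34 = (6*7 + 37)*34 = (42 + 37)*34 = 79*34 = 2686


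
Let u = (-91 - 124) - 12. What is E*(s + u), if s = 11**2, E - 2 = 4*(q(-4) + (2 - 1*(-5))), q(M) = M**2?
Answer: -9964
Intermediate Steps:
u = -227 (u = -215 - 12 = -227)
E = 94 (E = 2 + 4*((-4)**2 + (2 - 1*(-5))) = 2 + 4*(16 + (2 + 5)) = 2 + 4*(16 + 7) = 2 + 4*23 = 2 + 92 = 94)
s = 121
E*(s + u) = 94*(121 - 227) = 94*(-106) = -9964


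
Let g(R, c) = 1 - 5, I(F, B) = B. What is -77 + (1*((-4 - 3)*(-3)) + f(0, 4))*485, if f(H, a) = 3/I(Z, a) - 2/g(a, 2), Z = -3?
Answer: 42857/4 ≈ 10714.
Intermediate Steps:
g(R, c) = -4
f(H, a) = 1/2 + 3/a (f(H, a) = 3/a - 2/(-4) = 3/a - 2*(-1/4) = 3/a + 1/2 = 1/2 + 3/a)
-77 + (1*((-4 - 3)*(-3)) + f(0, 4))*485 = -77 + (1*((-4 - 3)*(-3)) + (1/2)*(6 + 4)/4)*485 = -77 + (1*(-7*(-3)) + (1/2)*(1/4)*10)*485 = -77 + (1*21 + 5/4)*485 = -77 + (21 + 5/4)*485 = -77 + (89/4)*485 = -77 + 43165/4 = 42857/4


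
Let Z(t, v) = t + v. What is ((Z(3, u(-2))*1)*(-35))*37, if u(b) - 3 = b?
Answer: -5180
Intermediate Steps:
u(b) = 3 + b
((Z(3, u(-2))*1)*(-35))*37 = (((3 + (3 - 2))*1)*(-35))*37 = (((3 + 1)*1)*(-35))*37 = ((4*1)*(-35))*37 = (4*(-35))*37 = -140*37 = -5180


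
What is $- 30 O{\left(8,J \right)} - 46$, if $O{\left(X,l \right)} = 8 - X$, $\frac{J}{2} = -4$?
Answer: $-46$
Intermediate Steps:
$J = -8$ ($J = 2 \left(-4\right) = -8$)
$- 30 O{\left(8,J \right)} - 46 = - 30 \left(8 - 8\right) - 46 = \left(-30\right) 0 - 46 = 0 - 46 = -46$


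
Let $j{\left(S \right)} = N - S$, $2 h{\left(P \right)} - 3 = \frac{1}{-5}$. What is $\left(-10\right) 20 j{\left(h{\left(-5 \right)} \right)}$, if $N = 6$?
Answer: $-920$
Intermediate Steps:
$h{\left(P \right)} = \frac{7}{5}$ ($h{\left(P \right)} = \frac{3}{2} + \frac{1}{2 \left(-5\right)} = \frac{3}{2} + \frac{1}{2} \left(- \frac{1}{5}\right) = \frac{3}{2} - \frac{1}{10} = \frac{7}{5}$)
$j{\left(S \right)} = 6 - S$
$\left(-10\right) 20 j{\left(h{\left(-5 \right)} \right)} = \left(-10\right) 20 \left(6 - \frac{7}{5}\right) = - 200 \left(6 - \frac{7}{5}\right) = \left(-200\right) \frac{23}{5} = -920$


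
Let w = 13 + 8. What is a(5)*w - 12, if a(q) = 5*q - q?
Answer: 408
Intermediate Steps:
a(q) = 4*q
w = 21
a(5)*w - 12 = (4*5)*21 - 12 = 20*21 - 12 = 420 - 12 = 408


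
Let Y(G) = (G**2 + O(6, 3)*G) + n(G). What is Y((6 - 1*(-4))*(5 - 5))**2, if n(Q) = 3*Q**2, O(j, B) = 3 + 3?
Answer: 0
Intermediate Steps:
O(j, B) = 6
Y(G) = 4*G**2 + 6*G (Y(G) = (G**2 + 6*G) + 3*G**2 = 4*G**2 + 6*G)
Y((6 - 1*(-4))*(5 - 5))**2 = (2*((6 - 1*(-4))*(5 - 5))*(3 + 2*((6 - 1*(-4))*(5 - 5))))**2 = (2*((6 + 4)*0)*(3 + 2*((6 + 4)*0)))**2 = (2*(10*0)*(3 + 2*(10*0)))**2 = (2*0*(3 + 2*0))**2 = (2*0*(3 + 0))**2 = (2*0*3)**2 = 0**2 = 0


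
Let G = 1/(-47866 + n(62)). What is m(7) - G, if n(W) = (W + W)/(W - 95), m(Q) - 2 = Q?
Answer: 14217351/1579702 ≈ 9.0000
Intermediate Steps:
m(Q) = 2 + Q
n(W) = 2*W/(-95 + W) (n(W) = (2*W)/(-95 + W) = 2*W/(-95 + W))
G = -33/1579702 (G = 1/(-47866 + 2*62/(-95 + 62)) = 1/(-47866 + 2*62/(-33)) = 1/(-47866 + 2*62*(-1/33)) = 1/(-47866 - 124/33) = 1/(-1579702/33) = -33/1579702 ≈ -2.0890e-5)
m(7) - G = (2 + 7) - 1*(-33/1579702) = 9 + 33/1579702 = 14217351/1579702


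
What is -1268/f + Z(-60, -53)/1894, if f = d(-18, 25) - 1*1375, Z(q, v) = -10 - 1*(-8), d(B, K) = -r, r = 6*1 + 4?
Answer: 1199411/1311595 ≈ 0.91447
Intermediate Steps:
r = 10 (r = 6 + 4 = 10)
d(B, K) = -10 (d(B, K) = -1*10 = -10)
Z(q, v) = -2 (Z(q, v) = -10 + 8 = -2)
f = -1385 (f = -10 - 1*1375 = -10 - 1375 = -1385)
-1268/f + Z(-60, -53)/1894 = -1268/(-1385) - 2/1894 = -1268*(-1/1385) - 2*1/1894 = 1268/1385 - 1/947 = 1199411/1311595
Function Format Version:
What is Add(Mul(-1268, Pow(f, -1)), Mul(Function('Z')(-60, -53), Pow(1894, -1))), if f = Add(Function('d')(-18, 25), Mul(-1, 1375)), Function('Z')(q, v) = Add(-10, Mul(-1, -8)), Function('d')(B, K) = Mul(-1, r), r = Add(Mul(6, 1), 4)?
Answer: Rational(1199411, 1311595) ≈ 0.91447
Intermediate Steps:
r = 10 (r = Add(6, 4) = 10)
Function('d')(B, K) = -10 (Function('d')(B, K) = Mul(-1, 10) = -10)
Function('Z')(q, v) = -2 (Function('Z')(q, v) = Add(-10, 8) = -2)
f = -1385 (f = Add(-10, Mul(-1, 1375)) = Add(-10, -1375) = -1385)
Add(Mul(-1268, Pow(f, -1)), Mul(Function('Z')(-60, -53), Pow(1894, -1))) = Add(Mul(-1268, Pow(-1385, -1)), Mul(-2, Pow(1894, -1))) = Add(Mul(-1268, Rational(-1, 1385)), Mul(-2, Rational(1, 1894))) = Add(Rational(1268, 1385), Rational(-1, 947)) = Rational(1199411, 1311595)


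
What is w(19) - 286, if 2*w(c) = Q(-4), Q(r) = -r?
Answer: -284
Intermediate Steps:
w(c) = 2 (w(c) = (-1*(-4))/2 = (½)*4 = 2)
w(19) - 286 = 2 - 286 = -284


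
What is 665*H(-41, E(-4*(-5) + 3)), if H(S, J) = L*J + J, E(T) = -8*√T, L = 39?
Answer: -212800*√23 ≈ -1.0206e+6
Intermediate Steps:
H(S, J) = 40*J (H(S, J) = 39*J + J = 40*J)
665*H(-41, E(-4*(-5) + 3)) = 665*(40*(-8*√(-4*(-5) + 3))) = 665*(40*(-8*√(20 + 3))) = 665*(40*(-8*√23)) = 665*(-320*√23) = -212800*√23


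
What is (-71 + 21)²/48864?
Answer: 625/12216 ≈ 0.051162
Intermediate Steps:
(-71 + 21)²/48864 = (-50)²*(1/48864) = 2500*(1/48864) = 625/12216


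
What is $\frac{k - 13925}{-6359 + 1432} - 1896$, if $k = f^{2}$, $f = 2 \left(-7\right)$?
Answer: $- \frac{9327863}{4927} \approx -1893.2$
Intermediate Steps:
$f = -14$
$k = 196$ ($k = \left(-14\right)^{2} = 196$)
$\frac{k - 13925}{-6359 + 1432} - 1896 = \frac{196 - 13925}{-6359 + 1432} - 1896 = - \frac{13729}{-4927} - 1896 = \left(-13729\right) \left(- \frac{1}{4927}\right) - 1896 = \frac{13729}{4927} - 1896 = - \frac{9327863}{4927}$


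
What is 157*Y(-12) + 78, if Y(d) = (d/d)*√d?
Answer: 78 + 314*I*√3 ≈ 78.0 + 543.86*I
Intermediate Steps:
Y(d) = √d (Y(d) = 1*√d = √d)
157*Y(-12) + 78 = 157*√(-12) + 78 = 157*(2*I*√3) + 78 = 314*I*√3 + 78 = 78 + 314*I*√3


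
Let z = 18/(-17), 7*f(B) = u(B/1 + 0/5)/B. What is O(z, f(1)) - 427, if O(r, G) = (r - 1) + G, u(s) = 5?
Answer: -50973/119 ≈ -428.34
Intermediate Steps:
f(B) = 5/(7*B) (f(B) = (5/B)/7 = 5/(7*B))
z = -18/17 (z = 18*(-1/17) = -18/17 ≈ -1.0588)
O(r, G) = -1 + G + r (O(r, G) = (-1 + r) + G = -1 + G + r)
O(z, f(1)) - 427 = (-1 + (5/7)/1 - 18/17) - 427 = (-1 + (5/7)*1 - 18/17) - 427 = (-1 + 5/7 - 18/17) - 427 = -160/119 - 427 = -50973/119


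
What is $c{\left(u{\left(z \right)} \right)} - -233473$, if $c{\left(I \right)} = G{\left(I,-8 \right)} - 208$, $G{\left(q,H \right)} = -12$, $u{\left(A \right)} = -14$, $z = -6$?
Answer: $233253$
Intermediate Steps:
$c{\left(I \right)} = -220$ ($c{\left(I \right)} = -12 - 208 = -220$)
$c{\left(u{\left(z \right)} \right)} - -233473 = -220 - -233473 = -220 + 233473 = 233253$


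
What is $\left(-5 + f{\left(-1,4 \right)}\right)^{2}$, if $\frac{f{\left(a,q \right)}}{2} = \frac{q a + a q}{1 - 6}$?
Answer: $\frac{81}{25} \approx 3.24$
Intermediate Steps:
$f{\left(a,q \right)} = - \frac{4 a q}{5}$ ($f{\left(a,q \right)} = 2 \frac{q a + a q}{1 - 6} = 2 \frac{a q + a q}{1 - 6} = 2 \frac{2 a q}{-5} = 2 \cdot 2 a q \left(- \frac{1}{5}\right) = 2 \left(- \frac{2 a q}{5}\right) = - \frac{4 a q}{5}$)
$\left(-5 + f{\left(-1,4 \right)}\right)^{2} = \left(-5 - \left(- \frac{4}{5}\right) 4\right)^{2} = \left(-5 + \frac{16}{5}\right)^{2} = \left(- \frac{9}{5}\right)^{2} = \frac{81}{25}$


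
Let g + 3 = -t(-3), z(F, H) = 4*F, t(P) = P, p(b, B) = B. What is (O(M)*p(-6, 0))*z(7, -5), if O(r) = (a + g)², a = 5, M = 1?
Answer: 0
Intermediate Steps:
g = 0 (g = -3 - 1*(-3) = -3 + 3 = 0)
O(r) = 25 (O(r) = (5 + 0)² = 5² = 25)
(O(M)*p(-6, 0))*z(7, -5) = (25*0)*(4*7) = 0*28 = 0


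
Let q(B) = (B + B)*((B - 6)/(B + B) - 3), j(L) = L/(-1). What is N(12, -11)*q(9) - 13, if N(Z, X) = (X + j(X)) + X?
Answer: 548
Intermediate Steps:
j(L) = -L (j(L) = L*(-1) = -L)
N(Z, X) = X (N(Z, X) = (X - X) + X = 0 + X = X)
q(B) = 2*B*(-3 + (-6 + B)/(2*B)) (q(B) = (2*B)*((-6 + B)/((2*B)) - 3) = (2*B)*((-6 + B)*(1/(2*B)) - 3) = (2*B)*((-6 + B)/(2*B) - 3) = (2*B)*(-3 + (-6 + B)/(2*B)) = 2*B*(-3 + (-6 + B)/(2*B)))
N(12, -11)*q(9) - 13 = -11*(-6 - 5*9) - 13 = -11*(-6 - 45) - 13 = -11*(-51) - 13 = 561 - 13 = 548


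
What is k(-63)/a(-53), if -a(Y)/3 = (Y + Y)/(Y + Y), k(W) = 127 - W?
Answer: -190/3 ≈ -63.333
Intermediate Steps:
a(Y) = -3 (a(Y) = -3*(Y + Y)/(Y + Y) = -3*2*Y/(2*Y) = -3*2*Y*1/(2*Y) = -3*1 = -3)
k(-63)/a(-53) = (127 - 1*(-63))/(-3) = (127 + 63)*(-⅓) = 190*(-⅓) = -190/3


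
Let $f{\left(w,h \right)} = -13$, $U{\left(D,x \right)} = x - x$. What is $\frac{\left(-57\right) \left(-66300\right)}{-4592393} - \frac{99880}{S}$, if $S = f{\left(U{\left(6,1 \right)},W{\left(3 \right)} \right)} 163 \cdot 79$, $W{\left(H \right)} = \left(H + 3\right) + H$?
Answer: $- \frac{13379762020}{59136244661} \approx -0.22625$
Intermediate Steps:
$W{\left(H \right)} = 3 + 2 H$ ($W{\left(H \right)} = \left(3 + H\right) + H = 3 + 2 H$)
$U{\left(D,x \right)} = 0$
$S = -167401$ ($S = \left(-13\right) 163 \cdot 79 = \left(-2119\right) 79 = -167401$)
$\frac{\left(-57\right) \left(-66300\right)}{-4592393} - \frac{99880}{S} = \frac{\left(-57\right) \left(-66300\right)}{-4592393} - \frac{99880}{-167401} = 3779100 \left(- \frac{1}{4592393}\right) - - \frac{99880}{167401} = - \frac{290700}{353261} + \frac{99880}{167401} = - \frac{13379762020}{59136244661}$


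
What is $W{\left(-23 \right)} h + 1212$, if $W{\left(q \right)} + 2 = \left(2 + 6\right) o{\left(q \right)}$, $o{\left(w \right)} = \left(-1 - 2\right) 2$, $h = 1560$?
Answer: $-76788$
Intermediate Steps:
$o{\left(w \right)} = -6$ ($o{\left(w \right)} = \left(-3\right) 2 = -6$)
$W{\left(q \right)} = -50$ ($W{\left(q \right)} = -2 + \left(2 + 6\right) \left(-6\right) = -2 + 8 \left(-6\right) = -2 - 48 = -50$)
$W{\left(-23 \right)} h + 1212 = \left(-50\right) 1560 + 1212 = -78000 + 1212 = -76788$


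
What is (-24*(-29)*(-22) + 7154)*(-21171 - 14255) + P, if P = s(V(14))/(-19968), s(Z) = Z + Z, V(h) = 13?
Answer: 221956076543/768 ≈ 2.8901e+8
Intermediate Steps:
s(Z) = 2*Z
P = -1/768 (P = (2*13)/(-19968) = 26*(-1/19968) = -1/768 ≈ -0.0013021)
(-24*(-29)*(-22) + 7154)*(-21171 - 14255) + P = (-24*(-29)*(-22) + 7154)*(-21171 - 14255) - 1/768 = (696*(-22) + 7154)*(-35426) - 1/768 = (-15312 + 7154)*(-35426) - 1/768 = -8158*(-35426) - 1/768 = 289005308 - 1/768 = 221956076543/768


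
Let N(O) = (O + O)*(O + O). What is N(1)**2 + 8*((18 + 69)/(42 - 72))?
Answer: -36/5 ≈ -7.2000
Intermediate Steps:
N(O) = 4*O**2 (N(O) = (2*O)*(2*O) = 4*O**2)
N(1)**2 + 8*((18 + 69)/(42 - 72)) = (4*1**2)**2 + 8*((18 + 69)/(42 - 72)) = (4*1)**2 + 8*(87/(-30)) = 4**2 + 8*(87*(-1/30)) = 16 + 8*(-29/10) = 16 - 116/5 = -36/5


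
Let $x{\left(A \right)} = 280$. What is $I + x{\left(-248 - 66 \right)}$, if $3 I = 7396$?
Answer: $\frac{8236}{3} \approx 2745.3$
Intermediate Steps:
$I = \frac{7396}{3}$ ($I = \frac{1}{3} \cdot 7396 = \frac{7396}{3} \approx 2465.3$)
$I + x{\left(-248 - 66 \right)} = \frac{7396}{3} + 280 = \frac{8236}{3}$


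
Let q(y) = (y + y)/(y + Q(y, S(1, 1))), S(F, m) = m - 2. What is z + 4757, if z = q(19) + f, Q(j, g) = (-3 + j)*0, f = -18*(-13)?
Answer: 4993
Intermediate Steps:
f = 234
S(F, m) = -2 + m
Q(j, g) = 0
q(y) = 2 (q(y) = (y + y)/(y + 0) = (2*y)/y = 2)
z = 236 (z = 2 + 234 = 236)
z + 4757 = 236 + 4757 = 4993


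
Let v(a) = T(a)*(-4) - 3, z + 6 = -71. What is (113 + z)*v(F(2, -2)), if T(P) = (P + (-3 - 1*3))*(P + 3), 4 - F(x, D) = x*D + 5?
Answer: 2484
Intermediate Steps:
z = -77 (z = -6 - 71 = -77)
F(x, D) = -1 - D*x (F(x, D) = 4 - (x*D + 5) = 4 - (D*x + 5) = 4 - (5 + D*x) = 4 + (-5 - D*x) = -1 - D*x)
T(P) = (-6 + P)*(3 + P) (T(P) = (P + (-3 - 3))*(3 + P) = (P - 6)*(3 + P) = (-6 + P)*(3 + P))
v(a) = 69 - 4*a² + 12*a (v(a) = (-18 + a² - 3*a)*(-4) - 3 = (72 - 4*a² + 12*a) - 3 = 69 - 4*a² + 12*a)
(113 + z)*v(F(2, -2)) = (113 - 77)*(69 - 4*(-1 - 1*(-2)*2)² + 12*(-1 - 1*(-2)*2)) = 36*(69 - 4*(-1 + 4)² + 12*(-1 + 4)) = 36*(69 - 4*3² + 12*3) = 36*(69 - 4*9 + 36) = 36*(69 - 36 + 36) = 36*69 = 2484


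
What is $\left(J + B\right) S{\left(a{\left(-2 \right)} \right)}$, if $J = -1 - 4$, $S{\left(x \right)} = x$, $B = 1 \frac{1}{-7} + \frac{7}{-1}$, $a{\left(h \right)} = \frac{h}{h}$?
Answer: $- \frac{85}{7} \approx -12.143$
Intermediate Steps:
$a{\left(h \right)} = 1$
$B = - \frac{50}{7}$ ($B = 1 \left(- \frac{1}{7}\right) + 7 \left(-1\right) = - \frac{1}{7} - 7 = - \frac{50}{7} \approx -7.1429$)
$J = -5$
$\left(J + B\right) S{\left(a{\left(-2 \right)} \right)} = \left(-5 - \frac{50}{7}\right) 1 = \left(- \frac{85}{7}\right) 1 = - \frac{85}{7}$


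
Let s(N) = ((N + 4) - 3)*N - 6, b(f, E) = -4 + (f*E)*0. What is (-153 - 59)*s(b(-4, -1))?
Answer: -1272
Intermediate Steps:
b(f, E) = -4 (b(f, E) = -4 + (E*f)*0 = -4 + 0 = -4)
s(N) = -6 + N*(1 + N) (s(N) = ((4 + N) - 3)*N - 6 = (1 + N)*N - 6 = N*(1 + N) - 6 = -6 + N*(1 + N))
(-153 - 59)*s(b(-4, -1)) = (-153 - 59)*(-6 - 4 + (-4)²) = -212*(-6 - 4 + 16) = -212*6 = -1272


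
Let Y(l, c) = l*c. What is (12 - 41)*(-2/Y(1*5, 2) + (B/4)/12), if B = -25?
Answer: 5017/240 ≈ 20.904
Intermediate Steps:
Y(l, c) = c*l
(12 - 41)*(-2/Y(1*5, 2) + (B/4)/12) = (12 - 41)*(-2/(2*(1*5)) - 25/4/12) = -29*(-2/(2*5) - 25*¼*(1/12)) = -29*(-2/10 - 25/4*1/12) = -29*(-2*⅒ - 25/48) = -29*(-⅕ - 25/48) = -29*(-173/240) = 5017/240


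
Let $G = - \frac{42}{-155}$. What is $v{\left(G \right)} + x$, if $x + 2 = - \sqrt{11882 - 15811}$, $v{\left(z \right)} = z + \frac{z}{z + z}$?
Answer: $- \frac{381}{310} - i \sqrt{3929} \approx -1.229 - 62.682 i$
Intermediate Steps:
$G = \frac{42}{155}$ ($G = \left(-42\right) \left(- \frac{1}{155}\right) = \frac{42}{155} \approx 0.27097$)
$v{\left(z \right)} = \frac{1}{2} + z$ ($v{\left(z \right)} = z + \frac{z}{2 z} = z + \frac{1}{2 z} z = z + \frac{1}{2} = \frac{1}{2} + z$)
$x = -2 - i \sqrt{3929}$ ($x = -2 - \sqrt{11882 - 15811} = -2 - \sqrt{-3929} = -2 - i \sqrt{3929} \approx -2.0 - 62.682 i$)
$v{\left(G \right)} + x = \left(\frac{1}{2} + \frac{42}{155}\right) - \left(2 + i \sqrt{3929}\right) = \frac{239}{310} - \left(2 + i \sqrt{3929}\right) = - \frac{381}{310} - i \sqrt{3929}$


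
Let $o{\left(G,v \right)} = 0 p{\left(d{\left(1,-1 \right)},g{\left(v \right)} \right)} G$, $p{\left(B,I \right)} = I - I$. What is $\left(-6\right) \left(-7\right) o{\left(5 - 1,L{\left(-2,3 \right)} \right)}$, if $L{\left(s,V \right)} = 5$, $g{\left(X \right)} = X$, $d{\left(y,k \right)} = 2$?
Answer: $0$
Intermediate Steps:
$p{\left(B,I \right)} = 0$
$o{\left(G,v \right)} = 0$ ($o{\left(G,v \right)} = 0 \cdot 0 G = 0 G = 0$)
$\left(-6\right) \left(-7\right) o{\left(5 - 1,L{\left(-2,3 \right)} \right)} = \left(-6\right) \left(-7\right) 0 = 42 \cdot 0 = 0$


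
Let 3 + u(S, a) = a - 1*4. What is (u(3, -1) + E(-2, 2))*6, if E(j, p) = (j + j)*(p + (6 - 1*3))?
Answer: -168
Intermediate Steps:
u(S, a) = -7 + a (u(S, a) = -3 + (a - 1*4) = -3 + (a - 4) = -3 + (-4 + a) = -7 + a)
E(j, p) = 2*j*(3 + p) (E(j, p) = (2*j)*(p + (6 - 3)) = (2*j)*(p + 3) = (2*j)*(3 + p) = 2*j*(3 + p))
(u(3, -1) + E(-2, 2))*6 = ((-7 - 1) + 2*(-2)*(3 + 2))*6 = (-8 + 2*(-2)*5)*6 = (-8 - 20)*6 = -28*6 = -168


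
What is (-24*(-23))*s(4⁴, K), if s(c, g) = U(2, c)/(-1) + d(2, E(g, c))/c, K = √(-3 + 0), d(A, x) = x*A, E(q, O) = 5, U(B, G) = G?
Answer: -2260647/16 ≈ -1.4129e+5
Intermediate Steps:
d(A, x) = A*x
K = I*√3 (K = √(-3) = I*√3 ≈ 1.732*I)
s(c, g) = -c + 10/c (s(c, g) = c/(-1) + (2*5)/c = c*(-1) + 10/c = -c + 10/c)
(-24*(-23))*s(4⁴, K) = (-24*(-23))*(-1*4⁴ + 10/(4⁴)) = 552*(-1*256 + 10/256) = 552*(-256 + 10*(1/256)) = 552*(-256 + 5/128) = 552*(-32763/128) = -2260647/16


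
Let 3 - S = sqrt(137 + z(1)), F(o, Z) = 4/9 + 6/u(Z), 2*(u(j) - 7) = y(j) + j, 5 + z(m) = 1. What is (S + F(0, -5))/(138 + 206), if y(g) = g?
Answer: 29/1548 - sqrt(133)/344 ≈ -0.014791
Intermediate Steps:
z(m) = -4 (z(m) = -5 + 1 = -4)
u(j) = 7 + j (u(j) = 7 + (j + j)/2 = 7 + (2*j)/2 = 7 + j)
F(o, Z) = 4/9 + 6/(7 + Z)
S = 3 - sqrt(133) (S = 3 - sqrt(137 - 4) = 3 - sqrt(133) ≈ -8.5326)
(S + F(0, -5))/(138 + 206) = ((3 - sqrt(133)) + 2*(41 + 2*(-5))/(9*(7 - 5)))/(138 + 206) = ((3 - sqrt(133)) + (2/9)*(41 - 10)/2)/344 = ((3 - sqrt(133)) + (2/9)*(1/2)*31)*(1/344) = ((3 - sqrt(133)) + 31/9)*(1/344) = (58/9 - sqrt(133))*(1/344) = 29/1548 - sqrt(133)/344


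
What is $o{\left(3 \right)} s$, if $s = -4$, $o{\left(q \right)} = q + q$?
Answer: $-24$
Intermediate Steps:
$o{\left(q \right)} = 2 q$
$o{\left(3 \right)} s = 2 \cdot 3 \left(-4\right) = 6 \left(-4\right) = -24$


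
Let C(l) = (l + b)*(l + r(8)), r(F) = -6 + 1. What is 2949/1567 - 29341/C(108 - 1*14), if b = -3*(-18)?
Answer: -192787/557852 ≈ -0.34559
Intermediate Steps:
b = 54
r(F) = -5
C(l) = (-5 + l)*(54 + l) (C(l) = (l + 54)*(l - 5) = (54 + l)*(-5 + l) = (-5 + l)*(54 + l))
2949/1567 - 29341/C(108 - 1*14) = 2949/1567 - 29341/(-270 + (108 - 1*14)² + 49*(108 - 1*14)) = 2949*(1/1567) - 29341/(-270 + (108 - 14)² + 49*(108 - 14)) = 2949/1567 - 29341/(-270 + 94² + 49*94) = 2949/1567 - 29341/(-270 + 8836 + 4606) = 2949/1567 - 29341/13172 = 2949/1567 - 29341*1/13172 = 2949/1567 - 793/356 = -192787/557852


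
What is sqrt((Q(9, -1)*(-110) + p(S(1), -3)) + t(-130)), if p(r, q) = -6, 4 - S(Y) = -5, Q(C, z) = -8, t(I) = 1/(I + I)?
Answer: sqrt(14770535)/130 ≈ 29.563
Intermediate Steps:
t(I) = 1/(2*I)
S(Y) = 9 (S(Y) = 4 - 1*(-5) = 4 + 5 = 9)
sqrt((Q(9, -1)*(-110) + p(S(1), -3)) + t(-130)) = sqrt((-8*(-110) - 6) + (1/2)/(-130)) = sqrt((880 - 6) + (1/2)*(-1/130)) = sqrt(874 - 1/260) = sqrt(227239/260) = sqrt(14770535)/130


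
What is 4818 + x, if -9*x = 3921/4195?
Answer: 60633223/12585 ≈ 4817.9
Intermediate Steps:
x = -1307/12585 (x = -1307/(3*4195) = -⅑*3921/4195 = -1307/12585 ≈ -0.10385)
4818 + x = 4818 - 1307/12585 = 60633223/12585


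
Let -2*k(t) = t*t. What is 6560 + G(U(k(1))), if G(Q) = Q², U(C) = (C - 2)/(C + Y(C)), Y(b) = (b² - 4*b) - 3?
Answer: 6564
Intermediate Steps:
k(t) = -t²/2 (k(t) = -t*t/2 = -t²/2)
Y(b) = -3 + b² - 4*b
U(C) = (-2 + C)/(-3 + C² - 3*C) (U(C) = (C - 2)/(C + (-3 + C² - 4*C)) = (-2 + C)/(-3 + C² - 3*C))
6560 + G(U(k(1))) = 6560 + ((2 - (-1)*1²/2)/(3 - (-½*1²)² + 3*(-½*1²)))² = 6560 + ((2 - (-1)/2)/(3 - (-½*1)² + 3*(-½*1)))² = 6560 + ((2 - 1*(-½))/(3 - (-½)² + 3*(-½)))² = 6560 + ((2 + ½)/(3 - 1*¼ - 3/2))² = 6560 + ((5/2)/(3 - ¼ - 3/2))² = 6560 + ((5/2)/(5/4))² = 6560 + ((⅘)*(5/2))² = 6560 + 2² = 6560 + 4 = 6564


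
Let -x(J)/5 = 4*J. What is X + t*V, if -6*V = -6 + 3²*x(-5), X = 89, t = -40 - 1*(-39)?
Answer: 238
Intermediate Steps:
t = -1 (t = -40 + 39 = -1)
x(J) = -20*J
V = -149 (V = -(-6 + 3²*(-20*(-5)))/6 = -(-6 + 9*100)/6 = -(-6 + 900)/6 = -⅙*894 = -149)
X + t*V = 89 - 1*(-149) = 89 + 149 = 238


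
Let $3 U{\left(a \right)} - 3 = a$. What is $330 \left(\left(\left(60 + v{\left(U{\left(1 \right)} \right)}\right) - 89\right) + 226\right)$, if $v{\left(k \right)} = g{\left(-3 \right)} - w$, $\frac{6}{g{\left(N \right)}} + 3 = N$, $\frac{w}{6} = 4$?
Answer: $56760$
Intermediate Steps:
$w = 24$ ($w = 6 \cdot 4 = 24$)
$U{\left(a \right)} = 1 + \frac{a}{3}$
$g{\left(N \right)} = \frac{6}{-3 + N}$
$v{\left(k \right)} = -25$ ($v{\left(k \right)} = \frac{6}{-3 - 3} - 24 = \frac{6}{-6} - 24 = 6 \left(- \frac{1}{6}\right) - 24 = -1 - 24 = -25$)
$330 \left(\left(\left(60 + v{\left(U{\left(1 \right)} \right)}\right) - 89\right) + 226\right) = 330 \left(\left(\left(60 - 25\right) - 89\right) + 226\right) = 330 \left(\left(35 - 89\right) + 226\right) = 330 \left(-54 + 226\right) = 330 \cdot 172 = 56760$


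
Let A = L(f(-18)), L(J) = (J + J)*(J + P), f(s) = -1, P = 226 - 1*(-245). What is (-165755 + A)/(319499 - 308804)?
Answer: -11113/713 ≈ -15.586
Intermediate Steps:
P = 471 (P = 226 + 245 = 471)
L(J) = 2*J*(471 + J) (L(J) = (J + J)*(J + 471) = (2*J)*(471 + J) = 2*J*(471 + J))
A = -940 (A = 2*(-1)*(471 - 1) = 2*(-1)*470 = -940)
(-165755 + A)/(319499 - 308804) = (-165755 - 940)/(319499 - 308804) = -166695/10695 = -166695*1/10695 = -11113/713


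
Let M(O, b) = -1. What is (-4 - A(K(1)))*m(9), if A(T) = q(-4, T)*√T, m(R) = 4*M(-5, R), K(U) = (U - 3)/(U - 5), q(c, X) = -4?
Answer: 16 - 8*√2 ≈ 4.6863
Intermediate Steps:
K(U) = (-3 + U)/(-5 + U)
m(R) = -4 (m(R) = 4*(-1) = -4)
A(T) = -4*√T
(-4 - A(K(1)))*m(9) = (-4 - (-4)*√((-3 + 1)/(-5 + 1)))*(-4) = (-4 - (-4)*√(-2/(-4)))*(-4) = (-4 - (-4)*√(-¼*(-2)))*(-4) = (-4 - (-4)*√(½))*(-4) = (-4 - (-4)*√2/2)*(-4) = (-4 - (-2)*√2)*(-4) = (-4 + 2*√2)*(-4) = 16 - 8*√2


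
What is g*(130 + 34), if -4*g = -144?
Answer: 5904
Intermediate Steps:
g = 36 (g = -¼*(-144) = 36)
g*(130 + 34) = 36*(130 + 34) = 36*164 = 5904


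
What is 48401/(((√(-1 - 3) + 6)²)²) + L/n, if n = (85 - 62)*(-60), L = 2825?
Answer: 17727683/2760000 - 145203*I/5000 ≈ 6.4231 - 29.041*I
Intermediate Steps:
n = -1380 (n = 23*(-60) = -1380)
48401/(((√(-1 - 3) + 6)²)²) + L/n = 48401/(((√(-1 - 3) + 6)²)²) + 2825/(-1380) = 48401/(((√(-4) + 6)²)²) + 2825*(-1/1380) = 48401/(((2*I + 6)²)²) - 565/276 = 48401/(((6 + 2*I)²)²) - 565/276 = 48401/((6 + 2*I)⁴) - 565/276 = 48401/(6 + 2*I)⁴ - 565/276 = -565/276 + 48401/(6 + 2*I)⁴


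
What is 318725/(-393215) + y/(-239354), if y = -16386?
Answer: -6984488266/9411758311 ≈ -0.74210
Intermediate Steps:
318725/(-393215) + y/(-239354) = 318725/(-393215) - 16386/(-239354) = 318725*(-1/393215) - 16386*(-1/239354) = -63745/78643 + 8193/119677 = -6984488266/9411758311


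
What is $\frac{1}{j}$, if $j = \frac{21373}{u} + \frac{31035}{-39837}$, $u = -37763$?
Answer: $- \frac{45586807}{61315482} \approx -0.74348$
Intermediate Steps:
$j = - \frac{61315482}{45586807}$ ($j = \frac{21373}{-37763} + \frac{31035}{-39837} = 21373 \left(- \frac{1}{37763}\right) + 31035 \left(- \frac{1}{39837}\right) = - \frac{1943}{3433} - \frac{10345}{13279} = - \frac{61315482}{45586807} \approx -1.345$)
$\frac{1}{j} = \frac{1}{- \frac{61315482}{45586807}} = - \frac{45586807}{61315482}$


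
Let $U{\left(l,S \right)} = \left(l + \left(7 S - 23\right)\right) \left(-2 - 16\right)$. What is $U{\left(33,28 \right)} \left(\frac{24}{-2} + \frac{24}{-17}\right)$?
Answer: $\frac{845424}{17} \approx 49731.0$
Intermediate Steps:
$U{\left(l,S \right)} = 414 - 126 S - 18 l$ ($U{\left(l,S \right)} = \left(l + \left(-23 + 7 S\right)\right) \left(-18\right) = \left(-23 + l + 7 S\right) \left(-18\right) = 414 - 126 S - 18 l$)
$U{\left(33,28 \right)} \left(\frac{24}{-2} + \frac{24}{-17}\right) = \left(414 - 3528 - 594\right) \left(\frac{24}{-2} + \frac{24}{-17}\right) = \left(414 - 3528 - 594\right) \left(24 \left(- \frac{1}{2}\right) + 24 \left(- \frac{1}{17}\right)\right) = - 3708 \left(-12 - \frac{24}{17}\right) = \left(-3708\right) \left(- \frac{228}{17}\right) = \frac{845424}{17}$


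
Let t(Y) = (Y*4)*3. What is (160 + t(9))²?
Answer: 71824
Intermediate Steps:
t(Y) = 12*Y (t(Y) = (4*Y)*3 = 12*Y)
(160 + t(9))² = (160 + 12*9)² = (160 + 108)² = 268² = 71824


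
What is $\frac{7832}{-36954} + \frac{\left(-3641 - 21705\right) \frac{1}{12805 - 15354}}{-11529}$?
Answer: $- \frac{12838828742}{60332375313} \approx -0.2128$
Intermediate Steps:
$\frac{7832}{-36954} + \frac{\left(-3641 - 21705\right) \frac{1}{12805 - 15354}}{-11529} = 7832 \left(- \frac{1}{36954}\right) + - \frac{25346}{-2549} \left(- \frac{1}{11529}\right) = - \frac{3916}{18477} + \left(-25346\right) \left(- \frac{1}{2549}\right) \left(- \frac{1}{11529}\right) = - \frac{3916}{18477} + \frac{25346}{2549} \left(- \frac{1}{11529}\right) = - \frac{3916}{18477} - \frac{25346}{29387421} = - \frac{12838828742}{60332375313}$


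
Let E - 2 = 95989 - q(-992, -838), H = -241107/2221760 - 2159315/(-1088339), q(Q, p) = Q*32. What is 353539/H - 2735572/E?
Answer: 109184058469107088891956/579287619031327345 ≈ 1.8848e+5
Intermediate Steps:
q(Q, p) = 32*Q
H = 4535073543127/2418028056640 (H = -241107*1/2221760 - 2159315*(-1/1088339) = -241107/2221760 + 2159315/1088339 = 4535073543127/2418028056640 ≈ 1.8755)
E = 127735 (E = 2 + (95989 - 32*(-992)) = 2 + (95989 - 1*(-31744)) = 2 + (95989 + 31744) = 2 + 127733 = 127735)
353539/H - 2735572/E = 353539/(4535073543127/2418028056640) - 2735572/127735 = 353539*(2418028056640/4535073543127) - 2735572*1/127735 = 854867221116448960/4535073543127 - 2735572/127735 = 109184058469107088891956/579287619031327345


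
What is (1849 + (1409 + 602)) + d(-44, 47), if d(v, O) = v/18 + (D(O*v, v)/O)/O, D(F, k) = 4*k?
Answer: 76690478/19881 ≈ 3857.5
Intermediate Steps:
d(v, O) = v/18 + 4*v/O² (d(v, O) = v/18 + ((4*v)/O)/O = v*(1/18) + (4*v/O)/O = v/18 + 4*v/O²)
(1849 + (1409 + 602)) + d(-44, 47) = (1849 + (1409 + 602)) + ((1/18)*(-44) + 4*(-44)/47²) = (1849 + 2011) + (-22/9 + 4*(-44)*(1/2209)) = 3860 + (-22/9 - 176/2209) = 3860 - 50182/19881 = 76690478/19881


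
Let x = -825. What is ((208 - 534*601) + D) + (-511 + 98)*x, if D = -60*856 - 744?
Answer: -32105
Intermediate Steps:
D = -52104 (D = -51360 - 744 = -52104)
((208 - 534*601) + D) + (-511 + 98)*x = ((208 - 534*601) - 52104) + (-511 + 98)*(-825) = ((208 - 320934) - 52104) - 413*(-825) = (-320726 - 52104) + 340725 = -372830 + 340725 = -32105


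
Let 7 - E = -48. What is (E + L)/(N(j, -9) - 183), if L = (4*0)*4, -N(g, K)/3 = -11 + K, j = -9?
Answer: -55/123 ≈ -0.44715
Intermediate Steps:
E = 55 (E = 7 - 1*(-48) = 7 + 48 = 55)
N(g, K) = 33 - 3*K (N(g, K) = -3*(-11 + K) = 33 - 3*K)
L = 0 (L = 0*4 = 0)
(E + L)/(N(j, -9) - 183) = (55 + 0)/((33 - 3*(-9)) - 183) = 55/((33 + 27) - 183) = 55/(60 - 183) = 55/(-123) = 55*(-1/123) = -55/123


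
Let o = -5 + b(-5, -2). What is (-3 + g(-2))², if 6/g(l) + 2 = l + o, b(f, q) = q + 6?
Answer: 441/25 ≈ 17.640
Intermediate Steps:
b(f, q) = 6 + q
o = -1 (o = -5 + (6 - 2) = -5 + 4 = -1)
g(l) = 6/(-3 + l) (g(l) = 6/(-2 + (l - 1)) = 6/(-2 + (-1 + l)) = 6/(-3 + l))
(-3 + g(-2))² = (-3 + 6/(-3 - 2))² = (-3 + 6/(-5))² = (-3 + 6*(-⅕))² = (-3 - 6/5)² = (-21/5)² = 441/25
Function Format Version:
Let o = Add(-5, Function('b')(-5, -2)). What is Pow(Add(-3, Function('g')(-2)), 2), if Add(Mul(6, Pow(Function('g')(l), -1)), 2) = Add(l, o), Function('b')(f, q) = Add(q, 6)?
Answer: Rational(441, 25) ≈ 17.640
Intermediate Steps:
Function('b')(f, q) = Add(6, q)
o = -1 (o = Add(-5, Add(6, -2)) = Add(-5, 4) = -1)
Function('g')(l) = Mul(6, Pow(Add(-3, l), -1)) (Function('g')(l) = Mul(6, Pow(Add(-2, Add(l, -1)), -1)) = Mul(6, Pow(Add(-2, Add(-1, l)), -1)) = Mul(6, Pow(Add(-3, l), -1)))
Pow(Add(-3, Function('g')(-2)), 2) = Pow(Add(-3, Mul(6, Pow(Add(-3, -2), -1))), 2) = Pow(Add(-3, Mul(6, Pow(-5, -1))), 2) = Pow(Add(-3, Mul(6, Rational(-1, 5))), 2) = Pow(Add(-3, Rational(-6, 5)), 2) = Pow(Rational(-21, 5), 2) = Rational(441, 25)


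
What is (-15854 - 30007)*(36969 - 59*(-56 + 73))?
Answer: -1649436726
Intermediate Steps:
(-15854 - 30007)*(36969 - 59*(-56 + 73)) = -45861*(36969 - 59*17) = -45861*(36969 - 1003) = -45861*35966 = -1649436726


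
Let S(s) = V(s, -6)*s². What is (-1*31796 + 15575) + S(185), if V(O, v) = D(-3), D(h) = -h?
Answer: 86454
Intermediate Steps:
V(O, v) = 3 (V(O, v) = -1*(-3) = 3)
S(s) = 3*s²
(-1*31796 + 15575) + S(185) = (-1*31796 + 15575) + 3*185² = (-31796 + 15575) + 3*34225 = -16221 + 102675 = 86454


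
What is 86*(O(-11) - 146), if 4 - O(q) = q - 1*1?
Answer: -11180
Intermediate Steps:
O(q) = 5 - q (O(q) = 4 - (q - 1*1) = 4 - (q - 1) = 4 - (-1 + q) = 4 + (1 - q) = 5 - q)
86*(O(-11) - 146) = 86*((5 - 1*(-11)) - 146) = 86*((5 + 11) - 146) = 86*(16 - 146) = 86*(-130) = -11180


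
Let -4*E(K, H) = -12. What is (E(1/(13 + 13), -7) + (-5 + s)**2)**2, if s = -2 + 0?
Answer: 2704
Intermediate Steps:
s = -2
E(K, H) = 3 (E(K, H) = -1/4*(-12) = 3)
(E(1/(13 + 13), -7) + (-5 + s)**2)**2 = (3 + (-5 - 2)**2)**2 = (3 + (-7)**2)**2 = (3 + 49)**2 = 52**2 = 2704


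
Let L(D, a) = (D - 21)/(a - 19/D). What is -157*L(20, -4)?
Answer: -3140/99 ≈ -31.717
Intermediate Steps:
L(D, a) = (-21 + D)/(a - 19/D)
-157*L(20, -4) = -3140*(-21 + 20)/(-19 + 20*(-4)) = -3140*(-1)/(-19 - 80) = -3140*(-1)/(-99) = -3140*(-1)*(-1)/99 = -157*20/99 = -3140/99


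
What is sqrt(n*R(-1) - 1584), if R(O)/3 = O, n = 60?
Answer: 42*I ≈ 42.0*I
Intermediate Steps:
R(O) = 3*O
sqrt(n*R(-1) - 1584) = sqrt(60*(3*(-1)) - 1584) = sqrt(60*(-3) - 1584) = sqrt(-180 - 1584) = sqrt(-1764) = 42*I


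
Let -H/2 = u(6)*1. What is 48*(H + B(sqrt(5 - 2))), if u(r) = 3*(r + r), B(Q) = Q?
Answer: -3456 + 48*sqrt(3) ≈ -3372.9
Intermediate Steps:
u(r) = 6*r (u(r) = 3*(2*r) = 6*r)
H = -72 (H = -2*6*6 = -72 ≈ -72.000)
48*(H + B(sqrt(5 - 2))) = 48*(-72 + sqrt(5 - 2)) = 48*(-72 + sqrt(3)) = -3456 + 48*sqrt(3)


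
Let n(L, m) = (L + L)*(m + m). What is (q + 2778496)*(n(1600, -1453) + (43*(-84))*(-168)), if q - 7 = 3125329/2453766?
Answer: -29631464851875926384/1226883 ≈ -2.4152e+13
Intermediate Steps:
q = 20301691/2453766 (q = 7 + 3125329/2453766 = 20301691/2453766 ≈ 8.2737)
n(L, m) = 4*L*m (n(L, m) = (2*L)*(2*m) = 4*L*m)
(q + 2778496)*(n(1600, -1453) + (43*(-84))*(-168)) = (20301691/2453766 + 2778496)*(4*1600*(-1453) + (43*(-84))*(-168)) = 6817799317627*(-9299200 - 3612*(-168))/2453766 = 6817799317627*(-9299200 + 606816)/2453766 = (6817799317627/2453766)*(-8692384) = -29631464851875926384/1226883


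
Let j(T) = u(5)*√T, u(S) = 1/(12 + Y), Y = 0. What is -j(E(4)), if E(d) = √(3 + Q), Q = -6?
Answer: -3^(¼)*√I/12 ≈ -0.07755 - 0.07755*I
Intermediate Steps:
u(S) = 1/12 (u(S) = 1/(12 + 0) = 1/12)
E(d) = I*√3 (E(d) = √(3 - 6) = √(-3) = I*√3)
j(T) = √T/12
-j(E(4)) = -√(I*√3)/12 = -3^(¼)*√I/12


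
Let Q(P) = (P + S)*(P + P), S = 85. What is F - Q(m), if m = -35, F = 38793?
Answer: 42293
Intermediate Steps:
Q(P) = 2*P*(85 + P) (Q(P) = (P + 85)*(P + P) = (85 + P)*(2*P) = 2*P*(85 + P))
F - Q(m) = 38793 - 2*(-35)*(85 - 35) = 38793 - 2*(-35)*50 = 38793 - 1*(-3500) = 38793 + 3500 = 42293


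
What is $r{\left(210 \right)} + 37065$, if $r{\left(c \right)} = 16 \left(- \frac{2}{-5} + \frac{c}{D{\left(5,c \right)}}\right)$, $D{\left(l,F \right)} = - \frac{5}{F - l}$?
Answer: $- \frac{503443}{5} \approx -1.0069 \cdot 10^{5}$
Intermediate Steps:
$r{\left(c \right)} = \frac{32}{5} + 16 c \left(1 - \frac{c}{5}\right)$ ($r{\left(c \right)} = 16 \left(- \frac{2}{-5} + \frac{c}{5 \frac{1}{5 - c}}\right) = 16 \left(\left(-2\right) \left(- \frac{1}{5}\right) + c \left(1 - \frac{c}{5}\right)\right) = 16 \left(\frac{2}{5} + c \left(1 - \frac{c}{5}\right)\right) = \frac{32}{5} + 16 c \left(1 - \frac{c}{5}\right)$)
$r{\left(210 \right)} + 37065 = \left(\frac{32}{5} - 672 \left(-5 + 210\right)\right) + 37065 = \left(\frac{32}{5} - 672 \cdot 205\right) + 37065 = \left(\frac{32}{5} - 137760\right) + 37065 = - \frac{688768}{5} + 37065 = - \frac{503443}{5}$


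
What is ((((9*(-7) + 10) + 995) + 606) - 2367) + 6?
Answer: -813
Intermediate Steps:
((((9*(-7) + 10) + 995) + 606) - 2367) + 6 = ((((-63 + 10) + 995) + 606) - 2367) + 6 = (((-53 + 995) + 606) - 2367) + 6 = ((942 + 606) - 2367) + 6 = (1548 - 2367) + 6 = -819 + 6 = -813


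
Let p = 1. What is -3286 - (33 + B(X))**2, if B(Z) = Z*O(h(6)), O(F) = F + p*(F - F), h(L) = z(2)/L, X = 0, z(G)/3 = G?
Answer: -4375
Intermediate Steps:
z(G) = 3*G
h(L) = 6/L (h(L) = (3*2)/L = 6/L)
O(F) = F (O(F) = F + 1*(F - F) = F + 1*0 = F + 0 = F)
B(Z) = Z (B(Z) = Z*(6/6) = Z*(6*(1/6)) = Z*1 = Z)
-3286 - (33 + B(X))**2 = -3286 - (33 + 0)**2 = -3286 - 1*33**2 = -3286 - 1*1089 = -3286 - 1089 = -4375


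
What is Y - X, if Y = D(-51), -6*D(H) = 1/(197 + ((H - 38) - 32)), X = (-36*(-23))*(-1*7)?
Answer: 2642975/456 ≈ 5796.0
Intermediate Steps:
X = -5796 (X = 828*(-7) = -5796)
D(H) = -1/(6*(127 + H)) (D(H) = -1/(6*(197 + ((H - 38) - 32))) = -1/(6*(197 + ((-38 + H) - 32))) = -1/(6*(197 + (-70 + H))) = -1/(6*(127 + H)))
Y = -1/456 (Y = -1/(762 + 6*(-51)) = -1/(762 - 306) = -1/456 ≈ -0.0021930)
Y - X = -1/456 - 1*(-5796) = -1/456 + 5796 = 2642975/456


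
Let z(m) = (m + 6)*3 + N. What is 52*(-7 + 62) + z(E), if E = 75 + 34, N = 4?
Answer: 3209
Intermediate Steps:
E = 109
z(m) = 22 + 3*m (z(m) = (m + 6)*3 + 4 = (6 + m)*3 + 4 = (18 + 3*m) + 4 = 22 + 3*m)
52*(-7 + 62) + z(E) = 52*(-7 + 62) + (22 + 3*109) = 52*55 + (22 + 327) = 2860 + 349 = 3209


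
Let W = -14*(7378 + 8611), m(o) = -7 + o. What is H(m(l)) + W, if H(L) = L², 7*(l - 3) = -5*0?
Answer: -223830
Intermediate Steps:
l = 3 (l = 3 + (-5*0)/7 = 3 + (⅐)*0 = 3 + 0 = 3)
W = -223846 (W = -14*15989 = -223846)
H(m(l)) + W = (-7 + 3)² - 223846 = (-4)² - 223846 = 16 - 223846 = -223830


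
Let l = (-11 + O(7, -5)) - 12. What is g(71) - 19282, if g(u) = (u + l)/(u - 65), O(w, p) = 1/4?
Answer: -462575/24 ≈ -19274.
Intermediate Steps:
O(w, p) = 1/4
l = -91/4 (l = (-11 + 1/4) - 12 = -43/4 - 12 = -91/4 ≈ -22.750)
g(u) = (-91/4 + u)/(-65 + u) (g(u) = (u - 91/4)/(u - 65) = (-91/4 + u)/(-65 + u))
g(71) - 19282 = (-91/4 + 71)/(-65 + 71) - 19282 = (193/4)/6 - 19282 = (1/6)*(193/4) - 19282 = 193/24 - 19282 = -462575/24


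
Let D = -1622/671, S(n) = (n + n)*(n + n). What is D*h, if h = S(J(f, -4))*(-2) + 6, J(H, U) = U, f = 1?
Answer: 3244/11 ≈ 294.91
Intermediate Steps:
S(n) = 4*n² (S(n) = (2*n)*(2*n) = 4*n²)
h = -122 (h = (4*(-4)²)*(-2) + 6 = (4*16)*(-2) + 6 = 64*(-2) + 6 = -128 + 6 = -122)
D = -1622/671 (D = -1622*1/671 = -1622/671 ≈ -2.4173)
D*h = -1622/671*(-122) = 3244/11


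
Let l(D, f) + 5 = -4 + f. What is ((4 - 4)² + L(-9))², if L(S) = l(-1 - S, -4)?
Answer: 169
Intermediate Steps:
l(D, f) = -9 + f (l(D, f) = -5 + (-4 + f) = -9 + f)
L(S) = -13 (L(S) = -9 - 4 = -13)
((4 - 4)² + L(-9))² = ((4 - 4)² - 13)² = (0² - 13)² = (0 - 13)² = (-13)² = 169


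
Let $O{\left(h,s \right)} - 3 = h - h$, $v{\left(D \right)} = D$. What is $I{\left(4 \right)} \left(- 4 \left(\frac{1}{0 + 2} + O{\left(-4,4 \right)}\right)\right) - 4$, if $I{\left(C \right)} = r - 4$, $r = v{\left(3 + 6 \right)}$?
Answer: $-74$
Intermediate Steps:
$O{\left(h,s \right)} = 3$ ($O{\left(h,s \right)} = 3 + \left(h - h\right) = 3 + 0 = 3$)
$r = 9$ ($r = 3 + 6 = 9$)
$I{\left(C \right)} = 5$ ($I{\left(C \right)} = 9 - 4 = 5$)
$I{\left(4 \right)} \left(- 4 \left(\frac{1}{0 + 2} + O{\left(-4,4 \right)}\right)\right) - 4 = 5 \left(- 4 \left(\frac{1}{0 + 2} + 3\right)\right) - 4 = 5 \left(- 4 \left(\frac{1}{2} + 3\right)\right) - 4 = 5 \left(\left(-4\right) \frac{7}{2}\right) - 4 = 5 \left(-14\right) - 4 = -70 - 4 = -74$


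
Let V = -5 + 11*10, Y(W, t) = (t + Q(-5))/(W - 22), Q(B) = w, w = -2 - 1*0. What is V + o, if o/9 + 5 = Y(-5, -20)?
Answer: 202/3 ≈ 67.333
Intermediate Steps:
w = -2 (w = -2 + 0 = -2)
Q(B) = -2
Y(W, t) = (-2 + t)/(-22 + W) (Y(W, t) = (t - 2)/(W - 22) = (-2 + t)/(-22 + W))
o = -113/3 (o = -45 + 9*((-2 - 20)/(-22 - 5)) = -45 + 9*(-22/(-27)) = -45 + 9*(-1/27*(-22)) = -45 + 9*(22/27) = -45 + 22/3 = -113/3 ≈ -37.667)
V = 105 (V = -5 + 110 = 105)
V + o = 105 - 113/3 = 202/3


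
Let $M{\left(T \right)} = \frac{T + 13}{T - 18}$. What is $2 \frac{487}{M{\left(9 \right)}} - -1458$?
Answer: $\frac{11655}{11} \approx 1059.5$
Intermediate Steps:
$M{\left(T \right)} = \frac{13 + T}{-18 + T}$
$2 \frac{487}{M{\left(9 \right)}} - -1458 = 2 \frac{487}{\frac{1}{-18 + 9} \left(13 + 9\right)} - -1458 = 2 \frac{487}{\frac{1}{-9} \cdot 22} + 1458 = 2 \frac{487}{\left(- \frac{1}{9}\right) 22} + 1458 = 2 \frac{487}{- \frac{22}{9}} + 1458 = 2 \cdot 487 \left(- \frac{9}{22}\right) + 1458 = 2 \left(- \frac{4383}{22}\right) + 1458 = - \frac{4383}{11} + 1458 = \frac{11655}{11}$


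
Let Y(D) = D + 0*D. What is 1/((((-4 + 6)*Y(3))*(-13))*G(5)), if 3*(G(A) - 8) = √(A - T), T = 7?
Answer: I/(26*(√2 - 24*I)) ≈ -0.001597 + 9.4105e-5*I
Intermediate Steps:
Y(D) = D (Y(D) = D + 0 = D)
G(A) = 8 + √(-7 + A)/3 (G(A) = 8 + √(A - 1*7)/3 = 8 + √(A - 7)/3 = 8 + √(-7 + A)/3)
1/((((-4 + 6)*Y(3))*(-13))*G(5)) = 1/((((-4 + 6)*3)*(-13))*(8 + √(-7 + 5)/3)) = 1/(((2*3)*(-13))*(8 + √(-2)/3)) = 1/((6*(-13))*(8 + (I*√2)/3)) = 1/(-78*(8 + I*√2/3)) = 1/(-624 - 26*I*√2)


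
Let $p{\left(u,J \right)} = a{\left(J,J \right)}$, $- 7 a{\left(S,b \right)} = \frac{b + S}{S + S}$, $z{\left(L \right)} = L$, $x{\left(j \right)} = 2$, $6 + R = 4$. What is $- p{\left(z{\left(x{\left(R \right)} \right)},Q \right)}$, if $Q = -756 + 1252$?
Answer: $\frac{1}{7} \approx 0.14286$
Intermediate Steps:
$R = -2$ ($R = -6 + 4 = -2$)
$Q = 496$
$a{\left(S,b \right)} = - \frac{S + b}{14 S}$ ($a{\left(S,b \right)} = - \frac{\left(b + S\right) \frac{1}{S + S}}{7} = - \frac{\left(S + b\right) \frac{1}{2 S}}{7} = - \frac{\frac{1}{2} \frac{1}{S} \left(S + b\right)}{7} = - \frac{S + b}{14 S}$)
$p{\left(u,J \right)} = - \frac{1}{7}$ ($p{\left(u,J \right)} = \frac{- J - J}{14 J} = \frac{\left(-2\right) J}{14 J} = - \frac{1}{7}$)
$- p{\left(z{\left(x{\left(R \right)} \right)},Q \right)} = \left(-1\right) \left(- \frac{1}{7}\right) = \frac{1}{7}$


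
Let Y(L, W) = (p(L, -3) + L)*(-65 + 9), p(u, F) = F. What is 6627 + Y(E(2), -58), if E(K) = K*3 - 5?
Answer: 6739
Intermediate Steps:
E(K) = -5 + 3*K (E(K) = 3*K - 5 = -5 + 3*K)
Y(L, W) = 168 - 56*L (Y(L, W) = (-3 + L)*(-65 + 9) = (-3 + L)*(-56) = 168 - 56*L)
6627 + Y(E(2), -58) = 6627 + (168 - 56*(-5 + 3*2)) = 6627 + (168 - 56*(-5 + 6)) = 6627 + (168 - 56*1) = 6627 + (168 - 56) = 6627 + 112 = 6739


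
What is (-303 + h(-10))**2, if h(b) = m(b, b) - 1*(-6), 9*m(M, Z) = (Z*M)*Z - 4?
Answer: 13520329/81 ≈ 1.6692e+5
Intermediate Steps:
m(M, Z) = -4/9 + M*Z**2/9 (m(M, Z) = ((Z*M)*Z - 4)/9 = ((M*Z)*Z - 4)/9 = (M*Z**2 - 4)/9 = (-4 + M*Z**2)/9 = -4/9 + M*Z**2/9)
h(b) = 50/9 + b**3/9 (h(b) = (-4/9 + b*b**2/9) - 1*(-6) = (-4/9 + b**3/9) + 6 = 50/9 + b**3/9)
(-303 + h(-10))**2 = (-303 + (50/9 + (1/9)*(-10)**3))**2 = (-303 + (50/9 + (1/9)*(-1000)))**2 = (-303 + (50/9 - 1000/9))**2 = (-303 - 950/9)**2 = (-3677/9)**2 = 13520329/81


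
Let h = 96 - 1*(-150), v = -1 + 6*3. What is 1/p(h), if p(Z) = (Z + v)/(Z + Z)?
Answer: 492/263 ≈ 1.8707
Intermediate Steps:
v = 17 (v = -1 + 18 = 17)
h = 246 (h = 96 + 150 = 246)
p(Z) = (17 + Z)/(2*Z) (p(Z) = (Z + 17)/(Z + Z) = (17 + Z)/((2*Z)) = (17 + Z)*(1/(2*Z)) = (17 + Z)/(2*Z))
1/p(h) = 1/((½)*(17 + 246)/246) = 1/((½)*(1/246)*263) = 1/(263/492) = 492/263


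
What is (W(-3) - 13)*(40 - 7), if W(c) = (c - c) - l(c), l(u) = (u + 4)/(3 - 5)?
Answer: -825/2 ≈ -412.50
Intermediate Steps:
l(u) = -2 - u/2 (l(u) = (4 + u)/(-2) = (4 + u)*(-1/2) = -2 - u/2)
W(c) = 2 + c/2 (W(c) = (c - c) - (-2 - c/2) = 0 + (2 + c/2) = 2 + c/2)
(W(-3) - 13)*(40 - 7) = ((2 + (1/2)*(-3)) - 13)*(40 - 7) = ((2 - 3/2) - 13)*33 = (1/2 - 13)*33 = -25/2*33 = -825/2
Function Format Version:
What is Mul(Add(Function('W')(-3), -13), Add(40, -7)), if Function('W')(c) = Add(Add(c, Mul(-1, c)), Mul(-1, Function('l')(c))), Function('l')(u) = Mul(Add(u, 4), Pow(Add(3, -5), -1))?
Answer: Rational(-825, 2) ≈ -412.50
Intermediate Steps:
Function('l')(u) = Add(-2, Mul(Rational(-1, 2), u)) (Function('l')(u) = Mul(Add(4, u), Pow(-2, -1)) = Mul(Add(4, u), Rational(-1, 2)) = Add(-2, Mul(Rational(-1, 2), u)))
Function('W')(c) = Add(2, Mul(Rational(1, 2), c)) (Function('W')(c) = Add(Add(c, Mul(-1, c)), Mul(-1, Add(-2, Mul(Rational(-1, 2), c)))) = Add(0, Add(2, Mul(Rational(1, 2), c))) = Add(2, Mul(Rational(1, 2), c)))
Mul(Add(Function('W')(-3), -13), Add(40, -7)) = Mul(Add(Add(2, Mul(Rational(1, 2), -3)), -13), Add(40, -7)) = Mul(Add(Add(2, Rational(-3, 2)), -13), 33) = Mul(Add(Rational(1, 2), -13), 33) = Mul(Rational(-25, 2), 33) = Rational(-825, 2)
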